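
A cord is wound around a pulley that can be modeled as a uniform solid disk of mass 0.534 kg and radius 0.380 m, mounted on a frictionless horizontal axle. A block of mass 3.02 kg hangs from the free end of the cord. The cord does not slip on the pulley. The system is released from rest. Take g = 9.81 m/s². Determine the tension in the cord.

T ≈ 2.41 N

I = ½MR² = (1/2)(0.534)(0.380)² = 0.03855 kg·m².
Block: mg − T = ma. Pulley: TR = Iα. No-slip: a = αR, so T = (I/R²)a = 0.2670·a.
Then mg = (m + 0.2670)a, so a = (3.02)(9.81)/(3.02 + 0.2670) = 9.013 m/s².
T = 0.2670·a = 2.407 N.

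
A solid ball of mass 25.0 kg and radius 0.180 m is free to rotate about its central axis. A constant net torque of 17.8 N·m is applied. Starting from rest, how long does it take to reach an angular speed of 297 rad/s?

I = (2/5)MR² = (2/5)(25.0)(0.180)² = 0.3240 kg·m².
α = τ/I = 17.8/0.3240 = 54.94 rad/s².
ω = αt ⇒ t = ω/α = 297/54.94 = 5.406 s.

t ≈ 5.41 s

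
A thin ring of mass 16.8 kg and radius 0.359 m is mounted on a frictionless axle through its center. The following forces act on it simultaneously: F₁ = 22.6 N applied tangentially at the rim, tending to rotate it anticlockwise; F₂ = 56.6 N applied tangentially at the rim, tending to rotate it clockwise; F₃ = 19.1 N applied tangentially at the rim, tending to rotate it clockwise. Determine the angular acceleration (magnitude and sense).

α ≈ 8.80 rad/s², clockwise

I = MR² = (16.8)(0.359)² = 2.165 kg·m².
Taking anticlockwise as positive: τ₁ = +(22.6)(0.359) = +8.113 N·m; τ₂ = −(56.6)(0.359) = −20.32 N·m; τ₃ = −(19.1)(0.359) = −6.857 N·m.
Net torque τ = -19.06 N·m.
α = τ/I = -19.06/2.165 = -8.804 rad/s².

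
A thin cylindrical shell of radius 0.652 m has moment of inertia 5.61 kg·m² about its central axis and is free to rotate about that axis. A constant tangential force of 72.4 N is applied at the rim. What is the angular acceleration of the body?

α ≈ 8.41 rad/s²

τ = F R = (72.4)(0.652) = 47.20 N·m.
From τ = Iα: α = 47.20/5.610 = 8.414 rad/s².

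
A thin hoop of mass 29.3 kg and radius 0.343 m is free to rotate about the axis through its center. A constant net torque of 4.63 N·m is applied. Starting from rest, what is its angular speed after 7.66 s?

I = MR² = (29.3)(0.343)² = 3.447 kg·m².
α = τ/I = 4.63/3.447 = 1.343 rad/s².
ω = ω₀ + αt = 0 + (1.343)(7.66) = 10.29 rad/s.

ω ≈ 10.3 rad/s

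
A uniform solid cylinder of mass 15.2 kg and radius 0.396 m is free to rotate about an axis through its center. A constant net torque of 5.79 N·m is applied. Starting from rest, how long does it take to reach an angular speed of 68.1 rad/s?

I = ½MR² = (1/2)(15.2)(0.396)² = 1.192 kg·m².
α = τ/I = 5.79/1.192 = 4.858 rad/s².
ω = αt ⇒ t = ω/α = 68.1/4.858 = 14.02 s.

t ≈ 14.0 s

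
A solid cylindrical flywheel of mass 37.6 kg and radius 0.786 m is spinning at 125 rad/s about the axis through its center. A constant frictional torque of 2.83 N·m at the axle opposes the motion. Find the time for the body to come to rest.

I = ½MR² = (1/2)(37.6)(0.786)² = 11.61 kg·m².
The net torque has magnitude 2.83 N·m, opposing ω.
|α| = τ/I = 2.830/11.61 = 0.2437 rad/s² (deceleration).
0 = ω₀ − |α|t ⇒ t = ω₀/|α| = 125/0.2437 = 513.0 s.

t ≈ 513 s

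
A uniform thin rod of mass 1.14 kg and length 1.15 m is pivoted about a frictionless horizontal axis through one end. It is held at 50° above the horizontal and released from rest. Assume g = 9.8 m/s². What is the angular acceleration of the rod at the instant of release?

α ≈ 8.22 rad/s²

About the pivot, I = (1/3)ML² = (1/3)(1.14)(1.15)² = 0.5025 kg·m².
The weight acts at the center, a distance L/2 = 0.5750 m from the pivot; τ = Mg(L/2) cos 50° = 4.129 N·m.
α = τ/I = 4.129/0.5025 = 8.217 rad/s².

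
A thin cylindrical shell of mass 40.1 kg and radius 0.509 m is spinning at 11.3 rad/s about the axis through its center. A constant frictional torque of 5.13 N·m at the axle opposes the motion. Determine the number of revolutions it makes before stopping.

I = MR² = (40.1)(0.509)² = 10.39 kg·m².
The net torque has magnitude 5.13 N·m, opposing ω.
|α| = τ/I = 5.130/10.39 = 0.4938 rad/s² (deceleration).
ω² = ω₀² − 2|α|θ with ω = 0 ⇒ θ = ω₀²/(2|α|) = 129.3 rad = 20.58 rev.

≈ 20.6 revolutions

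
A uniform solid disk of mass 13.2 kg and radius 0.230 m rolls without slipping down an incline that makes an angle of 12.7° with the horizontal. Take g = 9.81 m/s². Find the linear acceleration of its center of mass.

a ≈ 1.44 m/s²

Translation along the incline: Mg sinθ − f = Ma.
Rotation about the center: fR = Iα with I = ½MR². No-slip gives a = αR, so f = (I/R²)a = (1/2)M a.
Substituting: Mg sinθ = (1 + 0.5000)Ma, so a = g sinθ/(1 + 0.5000) = (9.81) sin 12.7° / 1.500 = 1.438 m/s².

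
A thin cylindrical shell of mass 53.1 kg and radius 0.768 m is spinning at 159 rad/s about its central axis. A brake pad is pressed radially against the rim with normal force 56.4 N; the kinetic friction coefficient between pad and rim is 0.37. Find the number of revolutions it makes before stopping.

≈ 3930 revolutions

I = MR² = (53.1)(0.768)² = 31.32 kg·m².
Friction force f = μN = (0.37)(56.4) = 20.87 N at the rim; torque magnitude τ = fR = 16.03 N·m, opposing ω.
|α| = τ/I = 16.03/31.32 = 0.5117 rad/s² (deceleration).
ω² = ω₀² − 2|α|θ with ω = 0 ⇒ θ = ω₀²/(2|α|) = 24700 rad = 3932 rev.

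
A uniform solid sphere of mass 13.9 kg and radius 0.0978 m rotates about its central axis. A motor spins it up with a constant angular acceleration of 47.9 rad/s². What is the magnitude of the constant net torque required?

I = (2/5)MR² = (2/5)(13.9)(0.0978)² = 0.05318 kg·m².
τ = Iα = (0.05318)(47.90) = 2.547 N·m.

τ ≈ 2.55 N·m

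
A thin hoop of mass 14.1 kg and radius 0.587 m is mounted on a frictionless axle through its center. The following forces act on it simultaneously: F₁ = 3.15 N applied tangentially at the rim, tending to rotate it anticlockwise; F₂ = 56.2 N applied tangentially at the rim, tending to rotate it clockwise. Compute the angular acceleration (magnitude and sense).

α ≈ 6.41 rad/s², clockwise

I = MR² = (14.1)(0.587)² = 4.858 kg·m².
Taking anticlockwise as positive: τ₁ = +(3.15)(0.587) = +1.849 N·m; τ₂ = −(56.2)(0.587) = −32.99 N·m.
Net torque τ = -31.14 N·m.
α = τ/I = -31.14/4.858 = -6.410 rad/s².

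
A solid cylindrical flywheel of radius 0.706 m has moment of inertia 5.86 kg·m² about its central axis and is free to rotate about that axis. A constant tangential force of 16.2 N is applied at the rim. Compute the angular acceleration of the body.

α ≈ 1.95 rad/s²

τ = F R = (16.2)(0.706) = 11.44 N·m.
Newton's second law for rotation, τ = Iα, gives α = τ/I = 11.44/5.860 = 1.952 rad/s².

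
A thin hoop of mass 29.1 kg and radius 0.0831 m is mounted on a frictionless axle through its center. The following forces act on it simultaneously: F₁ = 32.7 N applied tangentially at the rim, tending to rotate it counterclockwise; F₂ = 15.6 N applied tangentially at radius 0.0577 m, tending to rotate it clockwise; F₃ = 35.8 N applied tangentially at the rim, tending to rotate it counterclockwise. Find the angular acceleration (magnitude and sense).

α ≈ 23.8 rad/s², counterclockwise

I = MR² = (29.1)(0.0831)² = 0.2010 kg·m².
Taking counterclockwise as positive: τ₁ = +(32.7)(0.0831) = +2.717 N·m; τ₂ = −(15.6)(0.0577) = −0.9001 N·m; τ₃ = +(35.8)(0.0831) = +2.975 N·m.
Net torque τ = 4.792 N·m.
α = τ/I = 4.792/0.2010 = 23.85 rad/s².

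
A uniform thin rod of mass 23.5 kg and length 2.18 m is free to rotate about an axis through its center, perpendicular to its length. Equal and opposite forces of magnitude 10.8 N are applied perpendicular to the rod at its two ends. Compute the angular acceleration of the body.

I = (1/12)ML² = (1/12)(23.5)(2.18)² = 9.307 kg·m².
The couple gives τ = F·(L/2) + F·(L/2) = F L = (10.8)(2.18) = 23.54 N·m.
From τ = Iα: α = 23.54/9.307 = 2.530 rad/s².

α ≈ 2.53 rad/s²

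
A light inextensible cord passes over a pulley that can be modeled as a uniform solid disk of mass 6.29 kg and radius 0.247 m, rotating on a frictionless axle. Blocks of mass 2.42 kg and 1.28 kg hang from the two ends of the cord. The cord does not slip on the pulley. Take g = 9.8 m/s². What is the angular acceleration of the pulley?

I = ½MR² = (1/2)(6.29)(0.247)² = 0.1919 kg·m².
Heavier block: m₁g − T₁ = m₁a. Lighter block: T₂ − m₂g = m₂a.
Pulley: (T₁ − T₂)R = Iα = I(a/R), so T₁ − T₂ = (I/R²)a = (1/2)M_p a = 3.145·a.
Adding the three: (m₁ − m₂)g = (m₁ + m₂ + 3.145)a, so a = (2.42 − 1.28)(9.8)/(2.42 + 1.28 + 3.145) = 1.632 m/s².
α = a/R = 1.632/0.247 = 6.608 rad/s².

α ≈ 6.61 rad/s²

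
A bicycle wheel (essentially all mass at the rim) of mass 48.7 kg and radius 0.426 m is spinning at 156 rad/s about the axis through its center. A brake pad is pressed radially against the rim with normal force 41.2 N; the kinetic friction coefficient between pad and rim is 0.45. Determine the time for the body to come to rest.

t ≈ 175 s

I = MR² = (48.7)(0.426)² = 8.838 kg·m².
Friction force f = μN = (0.45)(41.2) = 18.54 N at the rim; torque magnitude τ = fR = 7.898 N·m, opposing ω.
|α| = τ/I = 7.898/8.838 = 0.8937 rad/s² (deceleration).
0 = ω₀ − |α|t ⇒ t = ω₀/|α| = 156/0.8937 = 174.6 s.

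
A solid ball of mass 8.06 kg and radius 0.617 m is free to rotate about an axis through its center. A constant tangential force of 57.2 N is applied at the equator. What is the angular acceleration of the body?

α ≈ 28.8 rad/s²

I = (2/5)MR² = (2/5)(8.06)(0.617)² = 1.227 kg·m².
τ = F R = (57.2)(0.617) = 35.29 N·m.
From τ = Iα: α = 35.29/1.227 = 28.76 rad/s².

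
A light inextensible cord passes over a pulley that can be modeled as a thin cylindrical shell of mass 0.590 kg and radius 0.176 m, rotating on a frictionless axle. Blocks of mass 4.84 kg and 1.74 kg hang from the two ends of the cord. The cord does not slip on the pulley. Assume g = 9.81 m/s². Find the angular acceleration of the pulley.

α ≈ 24.1 rad/s²

I = MR² = (0.590)(0.176)² = 0.01828 kg·m².
Heavier block: m₁g − T₁ = m₁a. Lighter block: T₂ − m₂g = m₂a.
Pulley: (T₁ − T₂)R = Iα = I(a/R), so T₁ − T₂ = (I/R²)a = 1·M_p a = 0.5900·a.
Adding the three: (m₁ − m₂)g = (m₁ + m₂ + 0.5900)a, so a = (4.84 − 1.74)(9.81)/(4.84 + 1.74 + 0.5900) = 4.241 m/s².
α = a/R = 4.241/0.176 = 24.10 rad/s².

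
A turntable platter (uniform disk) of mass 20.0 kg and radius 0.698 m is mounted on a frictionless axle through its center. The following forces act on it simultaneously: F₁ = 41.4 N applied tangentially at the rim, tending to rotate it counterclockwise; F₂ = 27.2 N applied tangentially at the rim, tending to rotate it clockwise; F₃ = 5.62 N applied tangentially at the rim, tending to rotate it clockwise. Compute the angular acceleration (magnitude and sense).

α ≈ 1.23 rad/s², counterclockwise

I = ½MR² = (1/2)(20.0)(0.698)² = 4.872 kg·m².
Taking counterclockwise as positive: τ₁ = +(41.4)(0.698) = +28.90 N·m; τ₂ = −(27.2)(0.698) = −18.99 N·m; τ₃ = −(5.62)(0.698) = −3.923 N·m.
Net torque τ = 5.989 N·m.
α = τ/I = 5.989/4.872 = 1.229 rad/s².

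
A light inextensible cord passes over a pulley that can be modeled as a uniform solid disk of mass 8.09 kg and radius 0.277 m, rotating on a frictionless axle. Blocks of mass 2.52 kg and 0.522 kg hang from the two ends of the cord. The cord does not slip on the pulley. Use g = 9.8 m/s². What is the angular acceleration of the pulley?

I = ½MR² = (1/2)(8.09)(0.277)² = 0.3104 kg·m².
Heavier block: m₁g − T₁ = m₁a. Lighter block: T₂ − m₂g = m₂a.
Pulley: (T₁ − T₂)R = Iα = I(a/R), so T₁ − T₂ = (I/R²)a = (1/2)M_p a = 4.045·a.
Adding the three: (m₁ − m₂)g = (m₁ + m₂ + 4.045)a, so a = (2.52 − 0.522)(9.8)/(2.52 + 0.522 + 4.045) = 2.763 m/s².
α = a/R = 2.763/0.277 = 9.974 rad/s².

α ≈ 9.97 rad/s²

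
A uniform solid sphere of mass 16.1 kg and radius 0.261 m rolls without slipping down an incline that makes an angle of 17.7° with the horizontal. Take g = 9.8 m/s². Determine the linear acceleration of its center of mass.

a ≈ 2.13 m/s²

Translation along the incline: Mg sinθ − f = Ma.
Rotation about the center: fR = Iα with I = (2/5)MR². No-slip gives a = αR, so f = (I/R²)a = (2/5)M a.
Substituting: Mg sinθ = (1 + 0.4000)Ma, so a = g sinθ/(1 + 0.4000) = (9.8) sin 17.7° / 1.400 = 2.128 m/s².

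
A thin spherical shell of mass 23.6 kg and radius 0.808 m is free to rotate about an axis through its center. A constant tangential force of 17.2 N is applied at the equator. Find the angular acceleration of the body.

I = (2/3)MR² = (2/3)(23.6)(0.808)² = 10.27 kg·m².
τ = F R = (17.2)(0.808) = 13.90 N·m.
From τ = Iα: α = 13.90/10.27 = 1.353 rad/s².

α ≈ 1.35 rad/s²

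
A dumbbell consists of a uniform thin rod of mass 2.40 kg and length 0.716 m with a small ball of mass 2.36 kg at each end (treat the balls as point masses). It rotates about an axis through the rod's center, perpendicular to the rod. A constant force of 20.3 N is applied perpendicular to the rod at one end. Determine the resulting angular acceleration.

α ≈ 10.3 rad/s²

I_rod = (1/12)ML² = (1/12)(2.40)(0.716)² = 0.1025 kg·m².
I_balls = 2·m·(L/2)² = 2(2.36)(0.3580)² = 0.6049 kg·m².
Total I = 0.7075 kg·m².
τ = F·(L/2) = (20.3)(0.358) = 7.267 N·m.
α = τ/I = 7.267/0.7075 = 10.27 rad/s².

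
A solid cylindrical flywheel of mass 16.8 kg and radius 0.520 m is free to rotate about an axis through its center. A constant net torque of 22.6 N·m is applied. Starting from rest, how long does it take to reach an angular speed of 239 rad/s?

t ≈ 24.0 s

I = ½MR² = (1/2)(16.8)(0.520)² = 2.271 kg·m².
α = τ/I = 22.6/2.271 = 9.950 rad/s².
ω = αt ⇒ t = ω/α = 239/9.950 = 24.02 s.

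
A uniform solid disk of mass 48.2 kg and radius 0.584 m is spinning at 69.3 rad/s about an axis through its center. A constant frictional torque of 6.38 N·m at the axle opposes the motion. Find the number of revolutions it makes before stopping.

I = ½MR² = (1/2)(48.2)(0.584)² = 8.219 kg·m².
The net torque has magnitude 6.38 N·m, opposing ω.
|α| = τ/I = 6.380/8.219 = 0.7762 rad/s² (deceleration).
ω² = ω₀² − 2|α|θ with ω = 0 ⇒ θ = ω₀²/(2|α|) = 3094 rad = 492.4 rev.

≈ 492 revolutions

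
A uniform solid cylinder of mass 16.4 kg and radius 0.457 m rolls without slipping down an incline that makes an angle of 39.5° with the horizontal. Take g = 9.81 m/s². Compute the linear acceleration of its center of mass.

Translation along the incline: Mg sinθ − f = Ma.
Rotation about the center: fR = Iα with I = ½MR². No-slip gives a = αR, so f = (I/R²)a = (1/2)M a.
Substituting: Mg sinθ = (1 + 0.5000)Ma, so a = g sinθ/(1 + 0.5000) = (9.81) sin 39.5° / 1.500 = 4.160 m/s².

a ≈ 4.16 m/s²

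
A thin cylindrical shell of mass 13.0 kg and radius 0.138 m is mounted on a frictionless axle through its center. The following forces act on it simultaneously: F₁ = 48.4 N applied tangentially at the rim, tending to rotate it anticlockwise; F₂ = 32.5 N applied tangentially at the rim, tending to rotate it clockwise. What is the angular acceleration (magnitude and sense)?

α ≈ 8.86 rad/s², anticlockwise

I = MR² = (13.0)(0.138)² = 0.2476 kg·m².
Taking anticlockwise as positive: τ₁ = +(48.4)(0.138) = +6.679 N·m; τ₂ = −(32.5)(0.138) = −4.485 N·m.
Net torque τ = 2.194 N·m.
α = τ/I = 2.194/0.2476 = 8.863 rad/s².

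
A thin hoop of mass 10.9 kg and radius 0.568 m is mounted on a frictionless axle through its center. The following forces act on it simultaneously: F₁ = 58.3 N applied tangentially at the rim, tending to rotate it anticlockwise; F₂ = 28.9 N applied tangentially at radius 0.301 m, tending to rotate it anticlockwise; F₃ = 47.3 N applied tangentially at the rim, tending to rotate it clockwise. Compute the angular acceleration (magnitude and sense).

I = MR² = (10.9)(0.568)² = 3.517 kg·m².
Taking anticlockwise as positive: τ₁ = +(58.3)(0.568) = +33.11 N·m; τ₂ = +(28.9)(0.301) = +8.699 N·m; τ₃ = −(47.3)(0.568) = −26.87 N·m.
Net torque τ = 14.95 N·m.
α = τ/I = 14.95/3.517 = 4.250 rad/s².

α ≈ 4.25 rad/s², anticlockwise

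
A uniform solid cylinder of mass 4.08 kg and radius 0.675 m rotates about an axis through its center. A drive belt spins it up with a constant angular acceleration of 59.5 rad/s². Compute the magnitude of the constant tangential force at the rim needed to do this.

I = ½MR² = (1/2)(4.08)(0.675)² = 0.9295 kg·m².
The required torque is τ = Iα = (0.9295)(59.50) = 55.30 N·m.
A tangential force at the rim gives τ = FR, so F = τ/R = 55.30/0.675 = 81.93 N.

F ≈ 81.9 N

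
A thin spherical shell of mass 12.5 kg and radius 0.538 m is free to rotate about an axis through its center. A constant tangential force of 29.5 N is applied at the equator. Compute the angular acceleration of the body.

α ≈ 6.58 rad/s²

I = (2/3)MR² = (2/3)(12.5)(0.538)² = 2.412 kg·m².
τ = F R = (29.5)(0.538) = 15.87 N·m.
Newton's second law for rotation, τ = Iα, gives α = τ/I = 15.87/2.412 = 6.580 rad/s².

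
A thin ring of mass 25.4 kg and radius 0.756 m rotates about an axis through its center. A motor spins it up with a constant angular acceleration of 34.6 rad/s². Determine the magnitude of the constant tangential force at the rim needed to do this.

F ≈ 664 N

I = MR² = (25.4)(0.756)² = 14.52 kg·m².
The required torque is τ = Iα = (14.52)(34.60) = 502.3 N·m.
A tangential force at the rim gives τ = FR, so F = τ/R = 502.3/0.756 = 664.4 N.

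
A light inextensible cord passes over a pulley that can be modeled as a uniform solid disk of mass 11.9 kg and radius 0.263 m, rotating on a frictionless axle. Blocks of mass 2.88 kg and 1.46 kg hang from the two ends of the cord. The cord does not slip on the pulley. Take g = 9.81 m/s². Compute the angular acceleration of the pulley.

α ≈ 5.15 rad/s²

I = ½MR² = (1/2)(11.9)(0.263)² = 0.4116 kg·m².
Heavier block: m₁g − T₁ = m₁a. Lighter block: T₂ − m₂g = m₂a.
Pulley: (T₁ − T₂)R = Iα = I(a/R), so T₁ − T₂ = (I/R²)a = (1/2)M_p a = 5.950·a.
Adding the three: (m₁ − m₂)g = (m₁ + m₂ + 5.950)a, so a = (2.88 − 1.46)(9.81)/(2.88 + 1.46 + 5.950) = 1.354 m/s².
α = a/R = 1.354/0.263 = 5.147 rad/s².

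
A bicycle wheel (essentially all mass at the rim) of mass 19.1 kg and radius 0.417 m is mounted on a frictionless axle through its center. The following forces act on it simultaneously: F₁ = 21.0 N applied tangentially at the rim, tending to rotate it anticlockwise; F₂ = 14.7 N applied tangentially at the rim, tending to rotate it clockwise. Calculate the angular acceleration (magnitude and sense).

α ≈ 0.791 rad/s², anticlockwise

I = MR² = (19.1)(0.417)² = 3.321 kg·m².
Taking anticlockwise as positive: τ₁ = +(21.0)(0.417) = +8.757 N·m; τ₂ = −(14.7)(0.417) = −6.130 N·m.
Net torque τ = 2.627 N·m.
α = τ/I = 2.627/3.321 = 0.7910 rad/s².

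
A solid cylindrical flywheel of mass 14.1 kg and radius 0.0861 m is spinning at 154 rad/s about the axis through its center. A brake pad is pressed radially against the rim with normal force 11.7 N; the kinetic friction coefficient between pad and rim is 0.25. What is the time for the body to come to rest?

t ≈ 32.0 s

I = ½MR² = (1/2)(14.1)(0.0861)² = 0.05226 kg·m².
Friction force f = μN = (0.25)(11.7) = 2.925 N at the rim; torque magnitude τ = fR = 0.2518 N·m, opposing ω.
|α| = τ/I = 0.2518/0.05226 = 4.819 rad/s² (deceleration).
0 = ω₀ − |α|t ⇒ t = ω₀/|α| = 154/4.819 = 31.96 s.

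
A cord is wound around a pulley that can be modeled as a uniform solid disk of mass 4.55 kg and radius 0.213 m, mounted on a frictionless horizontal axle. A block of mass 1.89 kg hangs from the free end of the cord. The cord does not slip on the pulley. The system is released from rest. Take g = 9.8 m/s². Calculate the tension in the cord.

I = ½MR² = (1/2)(4.55)(0.213)² = 0.1032 kg·m².
Block: mg − T = ma. Pulley: TR = Iα. No-slip: a = αR, so T = (I/R²)a = 2.275·a.
Then mg = (m + 2.275)a, so a = (1.89)(9.8)/(1.89 + 2.275) = 4.447 m/s².
T = 2.275·a = 10.12 N.

T ≈ 10.1 N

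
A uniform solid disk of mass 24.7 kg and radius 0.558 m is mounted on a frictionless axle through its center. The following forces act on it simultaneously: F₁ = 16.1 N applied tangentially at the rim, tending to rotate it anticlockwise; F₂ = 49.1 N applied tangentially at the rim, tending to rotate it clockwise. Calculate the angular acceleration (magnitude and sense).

α ≈ 4.79 rad/s², clockwise

I = ½MR² = (1/2)(24.7)(0.558)² = 3.845 kg·m².
Taking anticlockwise as positive: τ₁ = +(16.1)(0.558) = +8.984 N·m; τ₂ = −(49.1)(0.558) = −27.40 N·m.
Net torque τ = -18.41 N·m.
α = τ/I = -18.41/3.845 = -4.789 rad/s².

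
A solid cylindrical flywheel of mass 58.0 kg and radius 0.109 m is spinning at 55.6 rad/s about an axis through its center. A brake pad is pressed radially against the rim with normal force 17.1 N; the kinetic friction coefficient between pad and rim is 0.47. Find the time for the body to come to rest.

t ≈ 21.9 s

I = ½MR² = (1/2)(58.0)(0.109)² = 0.3445 kg·m².
Friction force f = μN = (0.47)(17.1) = 8.037 N at the rim; torque magnitude τ = fR = 0.8760 N·m, opposing ω.
|α| = τ/I = 0.8760/0.3445 = 2.543 rad/s² (deceleration).
0 = ω₀ − |α|t ⇒ t = ω₀/|α| = 55.6/2.543 = 21.87 s.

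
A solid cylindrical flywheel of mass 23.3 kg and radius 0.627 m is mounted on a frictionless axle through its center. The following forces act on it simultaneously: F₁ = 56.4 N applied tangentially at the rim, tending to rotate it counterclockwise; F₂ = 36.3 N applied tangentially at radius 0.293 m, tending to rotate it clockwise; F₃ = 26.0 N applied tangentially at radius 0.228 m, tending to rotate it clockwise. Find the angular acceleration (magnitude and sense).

α ≈ 4.10 rad/s², counterclockwise

I = ½MR² = (1/2)(23.3)(0.627)² = 4.580 kg·m².
Taking counterclockwise as positive: τ₁ = +(56.4)(0.627) = +35.36 N·m; τ₂ = −(36.3)(0.293) = −10.64 N·m; τ₃ = −(26.0)(0.228) = −5.928 N·m.
Net torque τ = 18.80 N·m.
α = τ/I = 18.80/4.580 = 4.105 rad/s².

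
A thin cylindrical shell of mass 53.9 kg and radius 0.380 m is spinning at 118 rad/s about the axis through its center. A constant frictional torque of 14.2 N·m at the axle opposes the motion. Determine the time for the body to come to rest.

I = MR² = (53.9)(0.380)² = 7.783 kg·m².
The net torque has magnitude 14.2 N·m, opposing ω.
|α| = τ/I = 14.20/7.783 = 1.824 rad/s² (deceleration).
0 = ω₀ − |α|t ⇒ t = ω₀/|α| = 118/1.824 = 64.68 s.

t ≈ 64.7 s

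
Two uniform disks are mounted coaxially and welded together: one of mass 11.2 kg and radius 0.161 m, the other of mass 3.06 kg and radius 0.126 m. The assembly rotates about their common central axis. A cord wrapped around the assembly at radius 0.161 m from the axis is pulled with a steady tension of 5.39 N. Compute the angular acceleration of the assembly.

I = ½M₁R₁² + ½M₂R₂² = ½(11.2)(0.161)² + ½(3.06)(0.126)² = 0.1694 kg·m².
τ = F r = (5.39)(0.161) = 0.8678 N·m.
α = τ/I = 0.8678/0.1694 = 5.121 rad/s².

α ≈ 5.12 rad/s²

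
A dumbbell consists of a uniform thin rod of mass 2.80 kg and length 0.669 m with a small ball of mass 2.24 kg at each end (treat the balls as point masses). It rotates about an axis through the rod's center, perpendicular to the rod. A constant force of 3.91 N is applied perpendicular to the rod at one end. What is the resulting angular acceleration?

α ≈ 2.16 rad/s²

I_rod = (1/12)ML² = (1/12)(2.80)(0.669)² = 0.1044 kg·m².
I_balls = 2·m·(L/2)² = 2(2.24)(0.3345)² = 0.5013 kg·m².
Total I = 0.6057 kg·m².
τ = F·(L/2) = (3.91)(0.335) = 1.308 N·m.
α = τ/I = 1.308/0.6057 = 2.159 rad/s².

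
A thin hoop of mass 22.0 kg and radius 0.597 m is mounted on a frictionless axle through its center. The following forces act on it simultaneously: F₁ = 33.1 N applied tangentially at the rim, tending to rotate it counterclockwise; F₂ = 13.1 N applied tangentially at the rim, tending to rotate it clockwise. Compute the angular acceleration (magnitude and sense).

I = MR² = (22.0)(0.597)² = 7.841 kg·m².
Taking counterclockwise as positive: τ₁ = +(33.1)(0.597) = +19.76 N·m; τ₂ = −(13.1)(0.597) = −7.821 N·m.
Net torque τ = 11.94 N·m.
α = τ/I = 11.94/7.841 = 1.523 rad/s².

α ≈ 1.52 rad/s², counterclockwise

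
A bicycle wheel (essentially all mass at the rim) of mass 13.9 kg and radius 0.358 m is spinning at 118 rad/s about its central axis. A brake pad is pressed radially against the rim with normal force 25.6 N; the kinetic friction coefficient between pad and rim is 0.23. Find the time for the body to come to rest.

t ≈ 99.7 s

I = MR² = (13.9)(0.358)² = 1.781 kg·m².
Friction force f = μN = (0.23)(25.6) = 5.888 N at the rim; torque magnitude τ = fR = 2.108 N·m, opposing ω.
|α| = τ/I = 2.108/1.781 = 1.183 rad/s² (deceleration).
0 = ω₀ − |α|t ⇒ t = ω₀/|α| = 118/1.183 = 99.73 s.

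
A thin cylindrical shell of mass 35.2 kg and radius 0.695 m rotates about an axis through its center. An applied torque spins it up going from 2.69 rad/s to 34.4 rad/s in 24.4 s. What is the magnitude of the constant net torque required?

I = MR² = (35.2)(0.695)² = 17.00 kg·m².
α = Δω/Δt = (34.4 − 2.69)/24.4 = 1.300 rad/s².
τ = Iα = (17.00)(1.300) = 22.10 N·m.

τ ≈ 22.1 N·m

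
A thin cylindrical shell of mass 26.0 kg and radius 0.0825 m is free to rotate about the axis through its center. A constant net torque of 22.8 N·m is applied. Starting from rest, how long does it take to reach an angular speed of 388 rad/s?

I = MR² = (26.0)(0.0825)² = 0.1770 kg·m².
α = τ/I = 22.8/0.1770 = 128.8 rad/s².
ω = αt ⇒ t = ω/α = 388/128.8 = 3.011 s.

t ≈ 3.01 s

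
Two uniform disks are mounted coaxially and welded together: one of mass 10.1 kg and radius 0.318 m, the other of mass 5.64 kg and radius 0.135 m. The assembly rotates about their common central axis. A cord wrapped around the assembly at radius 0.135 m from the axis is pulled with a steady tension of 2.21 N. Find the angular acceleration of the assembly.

α ≈ 0.531 rad/s²

I = ½M₁R₁² + ½M₂R₂² = ½(10.1)(0.318)² + ½(5.64)(0.135)² = 0.5621 kg·m².
τ = F r = (2.21)(0.135) = 0.2984 N·m.
α = τ/I = 0.2984/0.5621 = 0.5308 rad/s².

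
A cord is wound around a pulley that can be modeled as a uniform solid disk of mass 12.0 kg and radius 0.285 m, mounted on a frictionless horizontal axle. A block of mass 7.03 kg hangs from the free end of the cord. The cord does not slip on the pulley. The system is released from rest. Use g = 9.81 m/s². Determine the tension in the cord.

T ≈ 31.8 N

I = ½MR² = (1/2)(12.0)(0.285)² = 0.4873 kg·m².
Block: mg − T = ma. Pulley: TR = Iα. No-slip: a = αR, so T = (I/R²)a = 6.000·a.
Then mg = (m + 6.000)a, so a = (7.03)(9.81)/(7.03 + 6.000) = 5.293 m/s².
T = 6.000·a = 31.76 N.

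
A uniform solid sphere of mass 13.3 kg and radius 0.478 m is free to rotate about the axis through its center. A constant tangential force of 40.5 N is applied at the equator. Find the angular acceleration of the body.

α ≈ 15.9 rad/s²

I = (2/5)MR² = (2/5)(13.3)(0.478)² = 1.216 kg·m².
τ = F R = (40.5)(0.478) = 19.36 N·m.
Newton's second law for rotation, τ = Iα, gives α = τ/I = 19.36/1.216 = 15.93 rad/s².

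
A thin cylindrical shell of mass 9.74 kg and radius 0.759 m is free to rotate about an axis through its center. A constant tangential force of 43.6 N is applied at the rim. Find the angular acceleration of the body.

I = MR² = (9.74)(0.759)² = 5.611 kg·m².
τ = F R = (43.6)(0.759) = 33.09 N·m.
Newton's second law for rotation, τ = Iα, gives α = τ/I = 33.09/5.611 = 5.898 rad/s².

α ≈ 5.90 rad/s²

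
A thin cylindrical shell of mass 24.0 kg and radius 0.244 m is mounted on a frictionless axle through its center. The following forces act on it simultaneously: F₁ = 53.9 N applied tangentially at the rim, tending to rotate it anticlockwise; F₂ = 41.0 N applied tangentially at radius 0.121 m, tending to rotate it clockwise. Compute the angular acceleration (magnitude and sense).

I = MR² = (24.0)(0.244)² = 1.429 kg·m².
Taking anticlockwise as positive: τ₁ = +(53.9)(0.244) = +13.15 N·m; τ₂ = −(41.0)(0.121) = −4.961 N·m.
Net torque τ = 8.191 N·m.
α = τ/I = 8.191/1.429 = 5.732 rad/s².

α ≈ 5.73 rad/s², anticlockwise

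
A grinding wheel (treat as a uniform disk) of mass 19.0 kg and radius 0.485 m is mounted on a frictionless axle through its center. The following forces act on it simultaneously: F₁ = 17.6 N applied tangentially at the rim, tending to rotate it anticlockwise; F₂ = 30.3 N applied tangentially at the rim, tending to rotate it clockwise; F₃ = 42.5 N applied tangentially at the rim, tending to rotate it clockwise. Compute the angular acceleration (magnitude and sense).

α ≈ 12.0 rad/s², clockwise

I = ½MR² = (1/2)(19.0)(0.485)² = 2.235 kg·m².
Taking anticlockwise as positive: τ₁ = +(17.6)(0.485) = +8.536 N·m; τ₂ = −(30.3)(0.485) = −14.70 N·m; τ₃ = −(42.5)(0.485) = −20.61 N·m.
Net torque τ = -26.77 N·m.
α = τ/I = -26.77/2.235 = -11.98 rad/s².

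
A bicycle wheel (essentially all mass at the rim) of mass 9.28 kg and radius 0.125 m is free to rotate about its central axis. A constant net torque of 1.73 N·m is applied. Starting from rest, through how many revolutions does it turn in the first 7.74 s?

I = MR² = (9.28)(0.125)² = 0.1450 kg·m².
α = τ/I = 1.73/0.1450 = 11.93 rad/s².
θ = ½αt² = ½(11.93)(7.74)² = 357.4 rad.
Revolutions = θ/(2π) = 56.88.

≈ 56.9 revolutions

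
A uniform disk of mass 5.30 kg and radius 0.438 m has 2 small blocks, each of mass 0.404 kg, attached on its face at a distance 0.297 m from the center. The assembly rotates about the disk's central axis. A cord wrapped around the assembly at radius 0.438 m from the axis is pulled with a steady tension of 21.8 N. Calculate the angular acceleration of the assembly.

I_disk = ½MR² = ½(5.30)(0.438)² = 0.5084 kg·m².
I_blocks = 2·m·r² = 2(0.404)(0.297)² = 0.07127 kg·m².
Total I = 0.5797 kg·m².
τ = F r = (21.8)(0.438) = 9.548 N·m.
α = τ/I = 9.548/0.5797 = 16.47 rad/s².

α ≈ 16.5 rad/s²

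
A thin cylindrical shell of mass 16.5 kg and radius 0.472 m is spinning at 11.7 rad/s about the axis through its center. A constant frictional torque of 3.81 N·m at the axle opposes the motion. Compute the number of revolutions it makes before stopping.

≈ 10.5 revolutions

I = MR² = (16.5)(0.472)² = 3.676 kg·m².
The net torque has magnitude 3.81 N·m, opposing ω.
|α| = τ/I = 3.810/3.676 = 1.036 rad/s² (deceleration).
ω² = ω₀² − 2|α|θ with ω = 0 ⇒ θ = ω₀²/(2|α|) = 66.04 rad = 10.51 rev.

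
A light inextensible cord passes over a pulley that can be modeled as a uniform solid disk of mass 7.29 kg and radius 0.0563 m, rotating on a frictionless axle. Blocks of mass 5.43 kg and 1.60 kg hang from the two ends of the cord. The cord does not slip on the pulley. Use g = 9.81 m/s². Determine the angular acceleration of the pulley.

I = ½MR² = (1/2)(7.29)(0.0563)² = 0.01155 kg·m².
Heavier block: m₁g − T₁ = m₁a. Lighter block: T₂ − m₂g = m₂a.
Pulley: (T₁ − T₂)R = Iα = I(a/R), so T₁ − T₂ = (I/R²)a = (1/2)M_p a = 3.645·a.
Adding the three: (m₁ − m₂)g = (m₁ + m₂ + 3.645)a, so a = (5.43 − 1.60)(9.81)/(5.43 + 1.60 + 3.645) = 3.520 m/s².
α = a/R = 3.520/0.0563 = 62.52 rad/s².

α ≈ 62.5 rad/s²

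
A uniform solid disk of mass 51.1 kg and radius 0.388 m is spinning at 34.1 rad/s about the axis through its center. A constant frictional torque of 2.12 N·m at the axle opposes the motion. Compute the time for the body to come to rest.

I = ½MR² = (1/2)(51.1)(0.388)² = 3.846 kg·m².
The net torque has magnitude 2.12 N·m, opposing ω.
|α| = τ/I = 2.120/3.846 = 0.5512 rad/s² (deceleration).
0 = ω₀ − |α|t ⇒ t = ω₀/|α| = 34.1/0.5512 = 61.87 s.

t ≈ 61.9 s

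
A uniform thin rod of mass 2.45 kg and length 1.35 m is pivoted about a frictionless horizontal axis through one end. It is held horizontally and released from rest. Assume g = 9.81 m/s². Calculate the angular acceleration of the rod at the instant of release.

α ≈ 10.9 rad/s²

About the pivot, I = (1/3)ML² = (1/3)(2.45)(1.35)² = 1.488 kg·m².
The weight acts at the center, a distance L/2 = 0.6750 m from the pivot; τ = Mg(L/2) = 16.22 N·m.
α = τ/I = 16.22/1.488 = 10.90 rad/s².
(Equivalently α = (3g/(2L)) = 10.90 rad/s².)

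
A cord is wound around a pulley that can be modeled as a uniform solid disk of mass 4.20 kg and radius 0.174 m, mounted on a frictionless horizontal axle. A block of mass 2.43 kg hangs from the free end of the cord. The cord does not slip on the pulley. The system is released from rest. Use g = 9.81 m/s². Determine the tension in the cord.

I = ½MR² = (1/2)(4.20)(0.174)² = 0.06358 kg·m².
Block: mg − T = ma. Pulley: TR = Iα. No-slip: a = αR, so T = (I/R²)a = 2.100·a.
Then mg = (m + 2.100)a, so a = (2.43)(9.81)/(2.43 + 2.100) = 5.262 m/s².
T = 2.100·a = 11.05 N.

T ≈ 11.1 N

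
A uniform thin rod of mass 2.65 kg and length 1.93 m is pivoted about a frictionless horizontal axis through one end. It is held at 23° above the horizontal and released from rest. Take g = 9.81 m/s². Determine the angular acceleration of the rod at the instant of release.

About the pivot, I = (1/3)ML² = (1/3)(2.65)(1.93)² = 3.290 kg·m².
The weight acts at the center, a distance L/2 = 0.9650 m from the pivot; τ = Mg(L/2) cos 23° = 23.09 N·m.
α = τ/I = 23.09/3.290 = 7.018 rad/s².

α ≈ 7.02 rad/s²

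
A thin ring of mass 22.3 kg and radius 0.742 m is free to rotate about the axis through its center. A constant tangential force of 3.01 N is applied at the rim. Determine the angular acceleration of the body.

I = MR² = (22.3)(0.742)² = 12.28 kg·m².
τ = F R = (3.01)(0.742) = 2.233 N·m.
Newton's second law for rotation, τ = Iα, gives α = τ/I = 2.233/12.28 = 0.1819 rad/s².

α ≈ 0.182 rad/s²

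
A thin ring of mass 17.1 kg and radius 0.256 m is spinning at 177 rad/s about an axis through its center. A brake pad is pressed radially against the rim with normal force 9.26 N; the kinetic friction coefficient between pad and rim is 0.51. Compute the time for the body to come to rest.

t ≈ 164 s

I = MR² = (17.1)(0.256)² = 1.121 kg·m².
Friction force f = μN = (0.51)(9.26) = 4.723 N at the rim; torque magnitude τ = fR = 1.209 N·m, opposing ω.
|α| = τ/I = 1.209/1.121 = 1.079 rad/s² (deceleration).
0 = ω₀ − |α|t ⇒ t = ω₀/|α| = 177/1.079 = 164.1 s.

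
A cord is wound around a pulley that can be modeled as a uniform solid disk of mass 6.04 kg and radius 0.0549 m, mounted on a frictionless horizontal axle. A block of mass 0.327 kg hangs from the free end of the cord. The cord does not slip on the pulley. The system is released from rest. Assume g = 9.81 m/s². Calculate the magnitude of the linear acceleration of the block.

I = ½MR² = (1/2)(6.04)(0.0549)² = 0.009102 kg·m².
Block: mg − T = ma. Pulley: TR = Iα. No-slip: a = αR, so T = (I/R²)a = 3.020·a.
Then mg = (m + 3.020)a, so a = (0.327)(9.81)/(0.327 + 3.020) = 0.9584 m/s².

a ≈ 0.958 m/s²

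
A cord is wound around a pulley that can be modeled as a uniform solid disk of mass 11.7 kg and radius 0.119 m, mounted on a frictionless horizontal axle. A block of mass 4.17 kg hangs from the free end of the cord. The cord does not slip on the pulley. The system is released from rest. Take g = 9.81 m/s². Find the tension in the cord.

T ≈ 23.9 N

I = ½MR² = (1/2)(11.7)(0.119)² = 0.08284 kg·m².
Block: mg − T = ma. Pulley: TR = Iα. No-slip: a = αR, so T = (I/R²)a = 5.850·a.
Then mg = (m + 5.850)a, so a = (4.17)(9.81)/(4.17 + 5.850) = 4.083 m/s².
T = 5.850·a = 23.88 N.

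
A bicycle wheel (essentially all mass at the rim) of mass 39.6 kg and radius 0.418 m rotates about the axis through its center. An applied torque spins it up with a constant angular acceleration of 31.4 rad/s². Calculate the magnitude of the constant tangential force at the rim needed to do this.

I = MR² = (39.6)(0.418)² = 6.919 kg·m².
The required torque is τ = Iα = (6.919)(31.40) = 217.3 N·m.
A tangential force at the rim gives τ = FR, so F = τ/R = 217.3/0.418 = 519.8 N.

F ≈ 520 N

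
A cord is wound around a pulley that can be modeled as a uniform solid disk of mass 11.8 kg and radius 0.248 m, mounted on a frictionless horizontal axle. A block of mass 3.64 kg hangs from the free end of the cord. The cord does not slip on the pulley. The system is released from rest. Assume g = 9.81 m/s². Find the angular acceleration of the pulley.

I = ½MR² = (1/2)(11.8)(0.248)² = 0.3629 kg·m².
Block: mg − T = ma. Pulley: TR = Iα. No-slip: a = αR, so T = (I/R²)a = 5.900·a.
Then mg = (m + 5.900)a, so a = (3.64)(9.81)/(3.64 + 5.900) = 3.743 m/s².
α = a/R = 3.743/0.248 = 15.09 rad/s².

α ≈ 15.1 rad/s²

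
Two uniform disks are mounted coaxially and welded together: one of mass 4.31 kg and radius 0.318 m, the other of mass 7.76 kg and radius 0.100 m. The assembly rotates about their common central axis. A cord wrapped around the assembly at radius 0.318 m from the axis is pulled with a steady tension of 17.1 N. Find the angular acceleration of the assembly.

I = ½M₁R₁² + ½M₂R₂² = ½(4.31)(0.318)² + ½(7.76)(0.100)² = 0.2567 kg·m².
τ = F r = (17.1)(0.318) = 5.438 N·m.
α = τ/I = 5.438/0.2567 = 21.18 rad/s².

α ≈ 21.2 rad/s²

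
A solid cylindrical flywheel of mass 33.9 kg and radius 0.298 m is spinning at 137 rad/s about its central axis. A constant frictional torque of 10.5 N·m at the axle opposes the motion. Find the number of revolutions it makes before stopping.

≈ 214 revolutions

I = ½MR² = (1/2)(33.9)(0.298)² = 1.505 kg·m².
The net torque has magnitude 10.5 N·m, opposing ω.
|α| = τ/I = 10.50/1.505 = 6.976 rad/s² (deceleration).
ω² = ω₀² − 2|α|θ with ω = 0 ⇒ θ = ω₀²/(2|α|) = 1345 rad = 214.1 rev.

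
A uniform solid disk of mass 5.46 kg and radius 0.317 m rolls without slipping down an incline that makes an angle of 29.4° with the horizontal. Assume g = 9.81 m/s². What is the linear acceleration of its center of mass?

Translation along the incline: Mg sinθ − f = Ma.
Rotation about the center: fR = Iα with I = ½MR². No-slip gives a = αR, so f = (I/R²)a = (1/2)M a.
Substituting: Mg sinθ = (1 + 0.5000)Ma, so a = g sinθ/(1 + 0.5000) = (9.81) sin 29.4° / 1.500 = 3.211 m/s².

a ≈ 3.21 m/s²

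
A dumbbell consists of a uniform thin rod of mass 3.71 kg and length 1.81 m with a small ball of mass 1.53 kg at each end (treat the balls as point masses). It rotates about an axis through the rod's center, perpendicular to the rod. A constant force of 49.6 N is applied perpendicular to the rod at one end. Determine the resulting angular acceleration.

α ≈ 12.8 rad/s²

I_rod = (1/12)ML² = (1/12)(3.71)(1.81)² = 1.013 kg·m².
I_balls = 2·m·(L/2)² = 2(1.53)(0.9050)² = 2.506 kg·m².
Total I = 3.519 kg·m².
τ = F·(L/2) = (49.6)(0.905) = 44.89 N·m.
α = τ/I = 44.89/3.519 = 12.76 rad/s².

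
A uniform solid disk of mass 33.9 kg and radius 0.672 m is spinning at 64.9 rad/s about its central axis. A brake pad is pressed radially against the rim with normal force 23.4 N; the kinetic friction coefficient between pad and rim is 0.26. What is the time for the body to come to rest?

I = ½MR² = (1/2)(33.9)(0.672)² = 7.654 kg·m².
Friction force f = μN = (0.26)(23.4) = 6.084 N at the rim; torque magnitude τ = fR = 4.088 N·m, opposing ω.
|α| = τ/I = 4.088/7.654 = 0.5341 rad/s² (deceleration).
0 = ω₀ − |α|t ⇒ t = ω₀/|α| = 64.9/0.5341 = 121.5 s.

t ≈ 122 s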